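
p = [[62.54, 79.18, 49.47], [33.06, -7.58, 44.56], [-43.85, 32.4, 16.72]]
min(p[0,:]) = 49.47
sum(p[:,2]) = 110.75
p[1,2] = 44.56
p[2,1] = 32.4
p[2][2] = 16.72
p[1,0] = 33.06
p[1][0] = 33.06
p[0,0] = 62.54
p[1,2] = 44.56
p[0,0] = 62.54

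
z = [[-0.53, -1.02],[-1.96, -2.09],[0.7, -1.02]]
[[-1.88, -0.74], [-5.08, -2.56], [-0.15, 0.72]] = z @ [[1.41, 1.19], [1.11, 0.11]]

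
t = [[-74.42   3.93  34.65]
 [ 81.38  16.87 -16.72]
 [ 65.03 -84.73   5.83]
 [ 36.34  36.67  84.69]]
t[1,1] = 16.87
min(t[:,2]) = -16.72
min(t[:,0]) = -74.42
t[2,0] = 65.03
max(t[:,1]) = 36.67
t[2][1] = -84.73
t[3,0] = 36.34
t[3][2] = 84.69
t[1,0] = 81.38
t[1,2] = -16.72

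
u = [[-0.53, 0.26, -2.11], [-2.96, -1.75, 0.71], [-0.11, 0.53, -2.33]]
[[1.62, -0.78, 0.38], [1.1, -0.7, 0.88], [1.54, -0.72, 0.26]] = u @ [[-0.37, 0.46, -0.4], [-0.29, -0.29, 0.15], [-0.71, 0.22, -0.06]]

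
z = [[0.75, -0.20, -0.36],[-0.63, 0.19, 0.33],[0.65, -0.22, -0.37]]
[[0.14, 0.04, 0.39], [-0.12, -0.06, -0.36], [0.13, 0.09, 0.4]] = z@[[0.05, -0.44, 0.09], [0.71, -0.21, -0.48], [-0.68, -0.9, -0.64]]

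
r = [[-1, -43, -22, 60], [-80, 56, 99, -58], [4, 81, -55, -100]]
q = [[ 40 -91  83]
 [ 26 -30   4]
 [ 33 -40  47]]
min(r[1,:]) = -80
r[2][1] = 81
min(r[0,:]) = -43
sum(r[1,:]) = 17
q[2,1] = -40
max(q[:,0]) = 40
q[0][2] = 83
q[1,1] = -30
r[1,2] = 99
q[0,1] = -91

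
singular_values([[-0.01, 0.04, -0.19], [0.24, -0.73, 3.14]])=[3.24, 0.01]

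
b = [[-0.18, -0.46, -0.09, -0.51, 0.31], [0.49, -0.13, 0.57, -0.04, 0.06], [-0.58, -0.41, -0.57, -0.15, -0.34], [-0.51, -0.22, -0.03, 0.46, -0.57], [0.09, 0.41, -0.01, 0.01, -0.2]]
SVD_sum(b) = [[-0.12, -0.06, -0.09, 0.01, -0.07],[0.43, 0.20, 0.32, -0.04, 0.23],[-0.66, -0.31, -0.49, 0.06, -0.36],[-0.47, -0.22, -0.35, 0.04, -0.25],[0.08, 0.04, 0.06, -0.01, 0.04]] + [[-0.01, -0.35, -0.12, -0.51, 0.4], [-0.0, -0.01, -0.00, -0.02, 0.01], [-0.0, -0.10, -0.03, -0.14, 0.11], [0.0, 0.24, 0.08, 0.35, -0.28], [0.0, 0.14, 0.05, 0.21, -0.16]] + [[0.00, -0.09, 0.07, 0.02, -0.02], [0.0, -0.32, 0.26, 0.09, -0.08], [-0.00, 0.02, -0.01, -0.0, 0.0], [0.00, -0.25, 0.21, 0.07, -0.06], [-0.00, 0.2, -0.16, -0.06, 0.05]] + [[0.0, 0.00, 0.0, -0.01, -0.01], [0.04, 0.01, 0.0, -0.09, -0.1], [0.04, 0.01, 0.0, -0.08, -0.10], [-0.01, -0.0, -0.00, 0.02, 0.02], [0.05, 0.01, 0.01, -0.11, -0.13]] + [[-0.06, 0.03, 0.05, -0.03, 0.00], [0.02, -0.01, -0.02, 0.01, -0.0], [0.04, -0.02, -0.04, 0.02, -0.00], [-0.04, 0.02, 0.03, -0.02, 0.00], [-0.05, 0.03, 0.04, -0.02, 0.00]]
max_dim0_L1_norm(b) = 1.85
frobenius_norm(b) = 1.80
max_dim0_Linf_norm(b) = 0.58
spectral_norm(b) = 1.34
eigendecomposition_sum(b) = [[0.18-0.00j,0.06+0.00j,(0.02-0j),-0.27-0.00j,(0.21+0j)],[(0.07-0j),(0.02+0j),0.01-0.00j,(-0.11-0j),(0.08+0j)],[-0.07+0.00j,(-0.02-0j),-0.01+0.00j,0.10+0.00j,(-0.08-0j)],[-0.37+0.00j,(-0.12-0j),(-0.04+0j),(0.56+0j),-0.43-0.00j],[0.04-0.00j,0.01+0.00j,-0j,-0.06-0.00j,0.05+0.00j]] + [[(-0.24+0.13j), -0.33-0.08j, (-0.13+0.24j), -0.16-0.00j, -0.09-0.03j],[0.18+0.28j, -0.07+0.41j, 0.31+0.14j, 0.02+0.20j, -0.03+0.12j],[(-0.22-0.07j), (-0.15-0.25j), (-0.22+0.06j), -0.10-0.10j, (-0.03-0.07j)],[(-0.02+0.02j), (-0.04+0j), -0.01+0.03j, (-0.02+0.01j), -0.01-0.00j],[0.14-0.15j, 0.26-0.02j, 0.03-0.21j, (0.12-0.04j), 0.07+0.00j]] + [[-0.24-0.13j,(-0.33+0.08j),(-0.13-0.24j),(-0.16+0j),-0.09+0.03j], [0.18-0.28j,-0.07-0.41j,(0.31-0.14j),(0.02-0.2j),(-0.03-0.12j)], [-0.22+0.07j,(-0.15+0.25j),(-0.22-0.06j),-0.10+0.10j,(-0.03+0.07j)], [(-0.02-0.02j),-0.04-0.00j,-0.01-0.03j,-0.02-0.01j,-0.01+0.00j], [(0.14+0.15j),0.26+0.02j,(0.03+0.21j),(0.12+0.04j),(0.07-0j)]] + [[(0.06+0.22j), 0.07+0.03j, (0.08-0.05j), (0.04+0.16j), (0.14+0.29j)], [(0.03-0.06j), -0.01-0.02j, -0.03-0.00j, (0.02-0.04j), (0.02-0.09j)], [(-0.04-0.16j), -0.05-0.02j, -0.06+0.04j, (-0.03-0.11j), (-0.1-0.21j)], [-0.05+0.01j, (-0.01+0.01j), (0.01+0.02j), (-0.03+0.01j), -0.06+0.03j], [-0.12-0.15j, (-0.06-0j), (-0.04+0.06j), -0.08-0.10j, (-0.2-0.17j)]] + [[0.06-0.22j, 0.07-0.03j, 0.08+0.05j, (0.04-0.16j), 0.14-0.29j], [0.03+0.06j, -0.01+0.02j, (-0.03+0j), (0.02+0.04j), (0.02+0.09j)], [-0.04+0.16j, (-0.05+0.02j), -0.06-0.04j, (-0.03+0.11j), -0.10+0.21j], [-0.05-0.01j, (-0.01-0.01j), (0.01-0.02j), (-0.03-0.01j), -0.06-0.03j], [(-0.12+0.15j), (-0.06+0j), -0.04-0.06j, -0.08+0.10j, -0.20+0.17j]]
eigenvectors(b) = [[0.42+0.00j,-0.04+0.51j,-0.04-0.51j,(-0.66+0j),-0.66-0.00j], [(0.17+0j),(0.63+0j),(0.63-0j),(0.15+0.12j),0.15-0.12j], [(-0.16+0j),(-0.33+0.28j),(-0.33-0.28j),(0.47+0.01j),(0.47-0.01j)], [(-0.87+0j),(0.01+0.06j),(0.01-0.06j),0.00-0.13j,0.00+0.13j], [(0.1+0j),(-0.1-0.38j),-0.10+0.38j,(0.49-0.21j),0.49+0.21j]]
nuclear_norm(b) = 3.35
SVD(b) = [[-0.13, 0.76, -0.19, -0.05, 0.6],[0.46, 0.03, -0.69, -0.52, -0.19],[-0.71, 0.21, 0.03, -0.49, -0.45],[-0.51, -0.52, -0.55, 0.11, 0.39],[0.09, -0.31, 0.43, -0.68, 0.49]] @ diag([1.339020340895914, 0.975826630391815, 0.62355219397724, 0.26725274149789097, 0.1405188515224106]) @ [[0.69, 0.33, 0.52, -0.06, 0.37], [-0.01, -0.47, -0.16, -0.68, 0.54], [-0.01, 0.74, -0.62, -0.21, 0.19], [-0.3, -0.04, -0.03, 0.62, 0.73], [-0.66, 0.36, 0.57, -0.33, 0.06]]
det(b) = 0.03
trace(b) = -0.62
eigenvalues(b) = [(0.81+0j), (-0.47+0.61j), (-0.47-0.61j), (-0.24+0.08j), (-0.24-0.08j)]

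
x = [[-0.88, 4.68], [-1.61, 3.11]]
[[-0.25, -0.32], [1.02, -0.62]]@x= [[0.74, -2.17], [0.10, 2.85]]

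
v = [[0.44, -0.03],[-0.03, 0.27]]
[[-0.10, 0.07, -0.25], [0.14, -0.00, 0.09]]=v @ [[-0.19, 0.17, -0.55], [0.49, 0.01, 0.28]]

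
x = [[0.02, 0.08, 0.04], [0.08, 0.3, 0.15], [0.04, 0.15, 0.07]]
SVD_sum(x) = [[0.02,  0.08,  0.04], [0.08,  0.30,  0.15], [0.04,  0.15,  0.07]] + [[-0.00, -0.0, 0.00], [-0.0, -0.00, 0.00], [0.0, 0.0, -0.00]] + [[-0.0, 0.0, -0.00], [0.00, -0.0, 0.0], [-0.0, 0.0, -0.00]]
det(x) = 0.00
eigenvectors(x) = [[-0.23,-0.96,-0.16],[-0.87,0.28,-0.40],[-0.43,-0.05,0.90]]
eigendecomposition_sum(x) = [[0.02, 0.08, 0.04], [0.08, 0.3, 0.15], [0.04, 0.15, 0.07]] + [[-0.00, 0.00, -0.00], [0.00, -0.0, 0.00], [-0.0, 0.0, -0.0]] + [[-0.00, -0.00, 0.00], [-0.0, -0.00, 0.00], [0.0, 0.0, -0.00]]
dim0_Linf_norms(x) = [0.08, 0.3, 0.15]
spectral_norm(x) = 0.40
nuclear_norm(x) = 0.40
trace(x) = 0.39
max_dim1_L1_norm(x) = 0.53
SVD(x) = [[-0.23, 0.16, 0.96],[-0.87, 0.4, -0.28],[-0.43, -0.9, 0.05]] @ diag([0.39532488395117116, 0.004087035680167016, 0.0012378482710042036]) @ [[-0.23, -0.87, -0.43], [-0.16, -0.40, 0.9], [-0.96, 0.28, -0.05]]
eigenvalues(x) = [0.4, -0.0, -0.0]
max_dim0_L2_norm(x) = 0.34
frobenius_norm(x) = 0.40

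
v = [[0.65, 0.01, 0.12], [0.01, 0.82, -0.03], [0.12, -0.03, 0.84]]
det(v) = 0.44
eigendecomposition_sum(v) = [[0.47, -0.05, -0.23],[-0.05, 0.01, 0.02],[-0.23, 0.02, 0.11]] + [[0.15,-0.10,0.32], [-0.10,0.06,-0.21], [0.32,-0.21,0.69]] + [[0.03, 0.16, 0.03],[0.16, 0.75, 0.15],[0.03, 0.15, 0.03]]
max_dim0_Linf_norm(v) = 0.84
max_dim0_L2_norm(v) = 0.85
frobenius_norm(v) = 1.35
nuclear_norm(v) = 2.31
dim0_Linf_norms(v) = [0.65, 0.82, 0.84]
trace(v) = 2.31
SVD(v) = [[0.40, 0.2, -0.89], [-0.26, 0.96, 0.1], [0.88, 0.2, 0.44]] @ diag([0.9042564403277749, 0.8159266610791883, 0.5898168985930367]) @ [[0.40,-0.26,0.88], [0.2,0.96,0.20], [-0.89,0.10,0.44]]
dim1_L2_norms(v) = [0.66, 0.82, 0.85]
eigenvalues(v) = [0.59, 0.9, 0.82]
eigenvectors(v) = [[0.89,-0.40,-0.2], [-0.10,0.26,-0.96], [-0.44,-0.88,-0.20]]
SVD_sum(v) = [[0.15,-0.1,0.32], [-0.10,0.06,-0.21], [0.32,-0.21,0.69]] + [[0.03, 0.16, 0.03], [0.16, 0.75, 0.15], [0.03, 0.15, 0.03]] + [[0.47, -0.05, -0.23], [-0.05, 0.01, 0.02], [-0.23, 0.02, 0.11]]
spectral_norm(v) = 0.90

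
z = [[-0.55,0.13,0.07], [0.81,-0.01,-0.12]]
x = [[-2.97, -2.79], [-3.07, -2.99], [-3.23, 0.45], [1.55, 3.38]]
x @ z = [[-0.63, -0.36, 0.13], [-0.73, -0.37, 0.14], [2.14, -0.42, -0.28], [1.89, 0.17, -0.3]]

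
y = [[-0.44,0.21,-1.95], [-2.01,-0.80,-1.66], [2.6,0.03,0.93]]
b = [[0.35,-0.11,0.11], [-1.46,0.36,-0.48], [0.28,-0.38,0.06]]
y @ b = [[-1.01, 0.86, -0.27], [-0.0, 0.56, 0.06], [1.13, -0.63, 0.33]]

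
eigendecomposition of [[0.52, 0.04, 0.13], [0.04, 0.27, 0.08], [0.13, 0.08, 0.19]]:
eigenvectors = [[-0.91, -0.32, -0.25], [-0.21, 0.89, -0.4], [-0.35, 0.31, 0.88]]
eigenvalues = [0.58, 0.28, 0.12]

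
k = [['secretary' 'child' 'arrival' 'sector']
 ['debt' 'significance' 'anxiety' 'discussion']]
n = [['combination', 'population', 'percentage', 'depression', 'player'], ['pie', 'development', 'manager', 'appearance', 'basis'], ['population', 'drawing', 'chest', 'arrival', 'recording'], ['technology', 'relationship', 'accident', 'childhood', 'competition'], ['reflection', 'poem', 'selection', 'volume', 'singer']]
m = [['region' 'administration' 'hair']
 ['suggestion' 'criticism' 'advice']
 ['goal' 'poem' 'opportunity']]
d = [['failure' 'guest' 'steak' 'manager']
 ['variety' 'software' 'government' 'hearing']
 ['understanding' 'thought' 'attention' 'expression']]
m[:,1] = ['administration', 'criticism', 'poem']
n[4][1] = 'poem'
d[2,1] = 'thought'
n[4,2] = 'selection'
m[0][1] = 'administration'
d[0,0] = 'failure'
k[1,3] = 'discussion'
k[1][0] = 'debt'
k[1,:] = ['debt', 'significance', 'anxiety', 'discussion']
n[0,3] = 'depression'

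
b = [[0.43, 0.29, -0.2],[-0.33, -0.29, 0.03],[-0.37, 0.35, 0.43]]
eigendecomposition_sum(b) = [[0.29+0.00j, 0.01+0.00j, (-0.22+0j)], [-0.11-0.00j, -0.00+0.00j, (0.08-0j)], [-0.55-0.00j, (-0.02+0j), (0.41-0j)]] + [[0.07+0.08j, 0.14+0.05j, 0.01+0.03j], [(-0.11-0.02j), (-0.14+0.05j), -0.03-0.02j], [0.09+0.11j, 0.18+0.07j, 0.01+0.04j]] + [[0.07-0.08j,0.14-0.05j,(0.01-0.03j)], [(-0.11+0.02j),-0.14-0.05j,-0.03+0.02j], [0.09-0.11j,0.18-0.07j,(0.01-0.04j)]]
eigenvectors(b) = [[-0.46+0.00j, 0.52-0.01j, 0.52+0.01j], [(0.18+0j), -0.41+0.33j, (-0.41-0.33j)], [(0.87+0j), 0.68+0.00j, (0.68-0j)]]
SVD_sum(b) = [[0.41, 0.05, -0.27], [-0.27, -0.03, 0.17], [-0.42, -0.05, 0.27]] + [[0.03, 0.23, 0.09], [-0.04, -0.27, -0.11], [0.06, 0.4, 0.16]] + [[-0.02, 0.01, -0.03], [-0.02, 0.02, -0.03], [-0.0, 0.0, -0.01]]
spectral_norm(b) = 0.78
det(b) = 0.02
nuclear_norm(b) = 1.41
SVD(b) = [[-0.64,  0.43,  0.64], [0.41,  -0.51,  0.75], [0.65,  0.74,  0.15]] @ diag([0.7783629007603082, 0.5817716335792168, 0.053786253658049066]) @ [[-0.84, -0.10, 0.54], [0.14, 0.92, 0.38], [-0.53, 0.39, -0.75]]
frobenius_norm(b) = 0.97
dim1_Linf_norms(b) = [0.43, 0.33, 0.43]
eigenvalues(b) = [(0.7+0j), (-0.06+0.18j), (-0.06-0.18j)]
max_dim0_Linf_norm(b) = 0.43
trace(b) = 0.57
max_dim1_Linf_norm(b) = 0.43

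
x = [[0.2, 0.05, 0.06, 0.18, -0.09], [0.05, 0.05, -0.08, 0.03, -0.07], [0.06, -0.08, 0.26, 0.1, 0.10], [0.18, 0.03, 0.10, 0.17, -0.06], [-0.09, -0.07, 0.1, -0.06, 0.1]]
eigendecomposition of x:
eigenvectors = [[-0.64, -0.24, 0.54, -0.48, 0.1], [-0.07, -0.37, -0.71, -0.56, -0.2], [-0.42, 0.73, -0.14, -0.07, -0.51], [-0.62, -0.07, -0.41, 0.48, 0.46], [0.17, 0.52, -0.12, -0.46, 0.69]]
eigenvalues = [0.44, 0.34, 0.0, -0.0, -0.01]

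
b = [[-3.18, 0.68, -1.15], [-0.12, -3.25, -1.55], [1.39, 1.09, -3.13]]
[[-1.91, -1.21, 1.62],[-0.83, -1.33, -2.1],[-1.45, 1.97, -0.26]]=b@[[0.37, 0.56, -0.42],[-0.05, 0.49, 0.61],[0.61, -0.21, 0.11]]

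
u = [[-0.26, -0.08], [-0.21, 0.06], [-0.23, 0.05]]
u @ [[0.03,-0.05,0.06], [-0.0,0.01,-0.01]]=[[-0.01, 0.01, -0.01], [-0.01, 0.01, -0.01], [-0.01, 0.01, -0.01]]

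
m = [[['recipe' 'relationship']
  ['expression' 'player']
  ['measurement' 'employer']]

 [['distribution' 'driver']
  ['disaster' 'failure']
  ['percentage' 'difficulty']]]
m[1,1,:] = ['disaster', 'failure']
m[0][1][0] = 'expression'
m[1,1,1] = 'failure'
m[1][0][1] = 'driver'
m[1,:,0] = ['distribution', 'disaster', 'percentage']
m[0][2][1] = 'employer'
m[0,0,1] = 'relationship'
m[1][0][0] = 'distribution'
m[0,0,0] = 'recipe'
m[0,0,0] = 'recipe'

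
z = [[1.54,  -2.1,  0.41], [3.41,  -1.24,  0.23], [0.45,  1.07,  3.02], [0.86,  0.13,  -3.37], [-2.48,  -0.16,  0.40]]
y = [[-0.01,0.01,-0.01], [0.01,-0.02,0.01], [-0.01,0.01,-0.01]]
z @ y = [[-0.04, 0.06, -0.04],[-0.05, 0.06, -0.05],[-0.02, 0.01, -0.02],[0.03, -0.03, 0.03],[0.02, -0.02, 0.02]]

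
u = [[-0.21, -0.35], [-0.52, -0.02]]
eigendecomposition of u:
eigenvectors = [[-0.72, 0.55], [-0.7, -0.84]]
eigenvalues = [-0.55, 0.32]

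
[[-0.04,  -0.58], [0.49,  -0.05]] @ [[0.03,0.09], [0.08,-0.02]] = [[-0.05, 0.01], [0.01, 0.05]]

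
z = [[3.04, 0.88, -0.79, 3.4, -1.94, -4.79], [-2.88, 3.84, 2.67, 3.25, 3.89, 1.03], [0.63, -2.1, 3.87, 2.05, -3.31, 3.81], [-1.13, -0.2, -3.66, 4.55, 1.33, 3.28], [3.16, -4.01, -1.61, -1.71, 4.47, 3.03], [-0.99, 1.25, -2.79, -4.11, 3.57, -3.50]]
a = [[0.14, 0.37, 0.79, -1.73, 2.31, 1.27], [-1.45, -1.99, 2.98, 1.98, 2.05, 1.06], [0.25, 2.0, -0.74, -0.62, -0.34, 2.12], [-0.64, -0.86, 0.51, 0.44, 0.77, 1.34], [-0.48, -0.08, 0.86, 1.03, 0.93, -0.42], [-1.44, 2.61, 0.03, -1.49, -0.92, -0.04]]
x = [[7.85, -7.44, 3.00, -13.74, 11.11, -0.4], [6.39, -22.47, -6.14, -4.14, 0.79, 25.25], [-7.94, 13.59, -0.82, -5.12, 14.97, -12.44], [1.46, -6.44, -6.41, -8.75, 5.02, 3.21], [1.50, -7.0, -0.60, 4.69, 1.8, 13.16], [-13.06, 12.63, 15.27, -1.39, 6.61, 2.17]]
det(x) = 356135.35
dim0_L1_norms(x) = [38.2, 69.57, 32.24, 37.83, 40.3, 56.63]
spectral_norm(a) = 5.95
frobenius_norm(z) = 17.78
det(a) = -55.85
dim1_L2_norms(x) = [20.94, 35.2, 25.56, 14.03, 15.81, 24.77]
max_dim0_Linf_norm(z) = 4.79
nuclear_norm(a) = 16.05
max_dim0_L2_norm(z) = 8.41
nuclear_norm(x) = 110.62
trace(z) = 16.27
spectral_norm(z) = 10.15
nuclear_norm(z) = 38.68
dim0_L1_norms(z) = [11.83, 12.28, 15.39, 19.07, 18.51, 19.44]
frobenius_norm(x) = 58.23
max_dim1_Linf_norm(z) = 4.79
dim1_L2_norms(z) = [6.99, 7.54, 7.03, 6.92, 7.79, 7.23]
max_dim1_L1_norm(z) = 17.99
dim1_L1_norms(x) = [43.54, 65.18, 54.88, 31.29, 28.75, 51.13]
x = a @ z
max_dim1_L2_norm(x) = 35.2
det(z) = -6428.06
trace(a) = -1.26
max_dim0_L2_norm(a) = 3.96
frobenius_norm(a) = 7.97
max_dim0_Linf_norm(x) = 25.25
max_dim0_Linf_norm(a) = 2.98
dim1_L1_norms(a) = [6.61, 11.51, 6.07, 4.56, 3.8, 6.53]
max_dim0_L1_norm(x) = 69.57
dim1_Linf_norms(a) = [2.31, 2.98, 2.12, 1.34, 1.03, 2.61]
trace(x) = -20.22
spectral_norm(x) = 45.87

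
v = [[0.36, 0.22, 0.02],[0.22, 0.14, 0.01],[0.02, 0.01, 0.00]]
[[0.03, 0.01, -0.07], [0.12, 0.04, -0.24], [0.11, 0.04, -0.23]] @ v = [[0.01, 0.01, 0.0],[0.05, 0.03, 0.0],[0.04, 0.03, 0.0]]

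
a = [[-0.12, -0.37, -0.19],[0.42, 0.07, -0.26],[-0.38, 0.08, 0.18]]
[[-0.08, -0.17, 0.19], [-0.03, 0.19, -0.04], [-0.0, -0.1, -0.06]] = a@[[0.18, 0.28, 0.09],  [-0.04, 0.46, -0.61],  [0.39, -0.17, 0.15]]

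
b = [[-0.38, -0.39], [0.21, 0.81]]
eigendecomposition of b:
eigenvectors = [[-0.98,0.33], [0.18,-0.94]]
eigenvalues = [-0.31, 0.74]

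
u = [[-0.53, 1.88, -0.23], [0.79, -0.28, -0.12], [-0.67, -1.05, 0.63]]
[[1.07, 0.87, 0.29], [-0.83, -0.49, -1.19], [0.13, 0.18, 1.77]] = u @ [[-1.08, -0.39, -1.34], [0.19, 0.42, -0.07], [-0.63, 0.57, 1.27]]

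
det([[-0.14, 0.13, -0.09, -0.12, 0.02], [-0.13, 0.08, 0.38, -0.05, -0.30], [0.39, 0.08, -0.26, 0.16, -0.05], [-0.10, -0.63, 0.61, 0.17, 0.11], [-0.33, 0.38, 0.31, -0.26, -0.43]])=-0.000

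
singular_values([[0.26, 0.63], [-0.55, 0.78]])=[1.05, 0.52]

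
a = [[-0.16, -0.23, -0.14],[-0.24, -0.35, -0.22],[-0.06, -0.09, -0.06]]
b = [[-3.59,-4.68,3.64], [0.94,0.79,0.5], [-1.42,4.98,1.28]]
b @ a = [[1.48, 2.14, 1.31], [-0.37, -0.54, -0.34], [-1.04, -1.53, -0.97]]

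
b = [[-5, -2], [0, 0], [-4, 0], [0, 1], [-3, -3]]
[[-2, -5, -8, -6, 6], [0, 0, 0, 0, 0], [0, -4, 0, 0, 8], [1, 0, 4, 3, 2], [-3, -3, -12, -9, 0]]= b@[[0, 1, 0, 0, -2], [1, 0, 4, 3, 2]]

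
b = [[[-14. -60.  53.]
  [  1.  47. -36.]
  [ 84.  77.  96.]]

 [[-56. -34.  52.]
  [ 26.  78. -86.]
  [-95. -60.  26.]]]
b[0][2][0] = 84.0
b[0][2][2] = 96.0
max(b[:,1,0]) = 26.0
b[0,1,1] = 47.0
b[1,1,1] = 78.0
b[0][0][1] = -60.0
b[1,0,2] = 52.0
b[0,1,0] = 1.0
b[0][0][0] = -14.0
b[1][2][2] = 26.0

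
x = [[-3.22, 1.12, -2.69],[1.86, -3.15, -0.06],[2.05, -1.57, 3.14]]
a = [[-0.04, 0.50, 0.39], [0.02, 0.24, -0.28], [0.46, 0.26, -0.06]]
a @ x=[[1.86, -2.23, 1.30], [-0.19, -0.29, -0.95], [-1.12, -0.21, -1.44]]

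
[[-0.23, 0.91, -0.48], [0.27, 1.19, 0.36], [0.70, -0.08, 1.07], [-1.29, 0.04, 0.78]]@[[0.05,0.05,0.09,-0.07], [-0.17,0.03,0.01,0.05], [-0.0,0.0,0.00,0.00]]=[[-0.17, 0.02, -0.01, 0.06],  [-0.19, 0.05, 0.04, 0.04],  [0.05, 0.03, 0.06, -0.05],  [-0.07, -0.06, -0.12, 0.09]]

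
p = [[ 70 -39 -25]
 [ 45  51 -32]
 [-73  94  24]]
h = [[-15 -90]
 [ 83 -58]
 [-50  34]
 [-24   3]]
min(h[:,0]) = -50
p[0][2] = -25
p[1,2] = -32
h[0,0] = -15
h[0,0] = -15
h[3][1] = 3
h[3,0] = -24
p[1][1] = 51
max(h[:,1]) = 34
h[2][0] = -50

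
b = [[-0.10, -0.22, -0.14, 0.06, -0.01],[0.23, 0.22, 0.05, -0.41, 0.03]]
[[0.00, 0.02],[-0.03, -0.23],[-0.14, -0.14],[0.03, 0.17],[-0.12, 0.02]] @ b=[[0.0,  0.00,  0.00,  -0.01,  0.00], [-0.05,  -0.04,  -0.01,  0.09,  -0.01], [-0.02,  0.00,  0.01,  0.05,  -0.0], [0.04,  0.03,  0.00,  -0.07,  0.0], [0.02,  0.03,  0.02,  -0.02,  0.0]]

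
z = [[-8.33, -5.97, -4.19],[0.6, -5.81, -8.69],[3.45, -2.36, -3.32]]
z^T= [[-8.33, 0.6, 3.45],  [-5.97, -5.81, -2.36],  [-4.19, -8.69, -3.32]]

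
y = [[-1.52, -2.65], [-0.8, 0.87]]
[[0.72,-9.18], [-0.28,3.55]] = y @ [[0.03, -0.41],[-0.29, 3.7]]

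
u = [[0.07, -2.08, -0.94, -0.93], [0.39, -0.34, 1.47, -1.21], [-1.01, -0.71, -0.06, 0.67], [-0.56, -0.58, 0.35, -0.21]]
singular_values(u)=[2.56, 2.09, 1.35, 0.16]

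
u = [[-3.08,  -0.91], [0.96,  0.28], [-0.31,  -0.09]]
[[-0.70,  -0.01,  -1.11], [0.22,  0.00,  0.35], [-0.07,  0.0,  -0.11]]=u@ [[0.35, -0.23, 0.58], [-0.41, 0.79, -0.74]]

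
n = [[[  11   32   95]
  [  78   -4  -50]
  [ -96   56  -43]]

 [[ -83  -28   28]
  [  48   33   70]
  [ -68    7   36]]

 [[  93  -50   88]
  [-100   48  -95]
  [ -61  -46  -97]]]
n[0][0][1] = 32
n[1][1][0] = 48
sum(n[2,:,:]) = -220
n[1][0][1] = -28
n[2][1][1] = 48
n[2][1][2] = -95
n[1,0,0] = -83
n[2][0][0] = 93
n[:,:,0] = [[11, 78, -96], [-83, 48, -68], [93, -100, -61]]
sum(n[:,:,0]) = -178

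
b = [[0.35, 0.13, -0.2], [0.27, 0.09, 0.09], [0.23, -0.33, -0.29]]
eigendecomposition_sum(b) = [[(0.32+0j), 0.17+0.00j, (-0.07-0j)], [0.24+0.00j, 0.13+0.00j, (-0.05-0j)], [-0.01+0.00j, (-0-0j), 0j]] + [[(0.02+0.06j), (-0.02-0.08j), (-0.07-0.02j)], [(0.02-0.08j), (-0.02+0.11j), (0.07+0.06j)], [0.12+0.08j, (-0.16-0.1j), (-0.15+0.08j)]] + [[(0.02-0.06j), -0.02+0.08j, -0.07+0.02j], [(0.02+0.08j), (-0.02-0.11j), 0.07-0.06j], [0.12-0.08j, (-0.16+0.1j), (-0.15-0.08j)]]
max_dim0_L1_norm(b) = 0.85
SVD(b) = [[-0.62, -0.52, -0.59], [-0.25, -0.58, 0.78], [-0.74, 0.63, 0.23]] @ diag([0.5730515777532459, 0.4018012293510833, 0.1567407455847839]) @ [[-0.80, 0.25, 0.55], [-0.48, -0.81, -0.33], [0.37, -0.52, 0.77]]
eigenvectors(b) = [[(-0.8+0j), 0.26+0.23j, (0.26-0.23j)],[-0.60+0.00j, -0.17-0.43j, -0.17+0.43j],[0.02+0.00j, (0.82+0j), 0.82-0.00j]]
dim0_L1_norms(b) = [0.85, 0.55, 0.58]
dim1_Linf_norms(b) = [0.35, 0.27, 0.33]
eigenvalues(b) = [(0.45+0j), (-0.15+0.24j), (-0.15-0.24j)]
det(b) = 0.04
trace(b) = 0.15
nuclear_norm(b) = 1.13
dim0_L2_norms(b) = [0.5, 0.37, 0.36]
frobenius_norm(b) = 0.72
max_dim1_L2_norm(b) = 0.5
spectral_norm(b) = 0.57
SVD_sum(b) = [[0.28, -0.09, -0.20], [0.11, -0.04, -0.08], [0.34, -0.1, -0.24]] + [[0.1, 0.17, 0.07], [0.11, 0.19, 0.08], [-0.12, -0.21, -0.08]] + [[-0.03, 0.05, -0.07], [0.05, -0.06, 0.09], [0.01, -0.02, 0.03]]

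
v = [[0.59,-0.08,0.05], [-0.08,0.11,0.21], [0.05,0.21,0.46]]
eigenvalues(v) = [-0.0, 0.61, 0.56]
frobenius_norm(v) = 0.82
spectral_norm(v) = 0.61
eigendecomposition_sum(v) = [[-0.0, -0.0, 0.0], [-0.0, -0.00, 0.00], [0.00, 0.00, -0.00]] + [[0.56,  -0.02,  0.16], [-0.02,  0.0,  -0.01], [0.16,  -0.01,  0.04]] + [[0.03, -0.05, -0.11], [-0.05, 0.11, 0.22], [-0.11, 0.22, 0.42]]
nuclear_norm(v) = 1.17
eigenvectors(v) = [[-0.16, -0.96, -0.22], [-0.89, 0.04, 0.45], [0.42, -0.27, 0.87]]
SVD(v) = [[-0.96,0.22,-0.16], [0.04,-0.45,-0.89], [-0.27,-0.87,0.42]] @ diag([0.6073520188049091, 0.5557999553012177, 0.0031519741061268526]) @ [[-0.96, 0.04, -0.27], [0.22, -0.45, -0.87], [0.16, 0.89, -0.42]]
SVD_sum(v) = [[0.56, -0.02, 0.16], [-0.02, 0.00, -0.01], [0.16, -0.01, 0.04]] + [[0.03,-0.05,-0.11],[-0.05,0.11,0.22],[-0.11,0.22,0.42]] + [[-0.00, -0.00, 0.00], [-0.0, -0.0, 0.00], [0.00, 0.0, -0.0]]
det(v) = -0.00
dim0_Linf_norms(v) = [0.59, 0.21, 0.46]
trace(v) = 1.16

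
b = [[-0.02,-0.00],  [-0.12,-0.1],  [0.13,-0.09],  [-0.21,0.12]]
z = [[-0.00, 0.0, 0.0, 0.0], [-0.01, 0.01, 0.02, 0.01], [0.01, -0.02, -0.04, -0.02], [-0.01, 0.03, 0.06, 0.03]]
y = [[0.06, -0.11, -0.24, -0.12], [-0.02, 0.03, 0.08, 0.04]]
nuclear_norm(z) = 0.10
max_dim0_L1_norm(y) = 0.32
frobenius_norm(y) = 0.31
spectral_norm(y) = 0.31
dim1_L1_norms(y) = [0.53, 0.17]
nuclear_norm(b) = 0.44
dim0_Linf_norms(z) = [0.01, 0.03, 0.06, 0.03]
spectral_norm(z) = 0.09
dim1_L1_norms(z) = [0.0, 0.05, 0.09, 0.13]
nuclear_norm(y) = 0.32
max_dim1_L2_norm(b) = 0.24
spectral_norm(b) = 0.30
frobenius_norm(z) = 0.09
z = b @ y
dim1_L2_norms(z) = [0.0, 0.03, 0.05, 0.07]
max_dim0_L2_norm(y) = 0.25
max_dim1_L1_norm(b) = 0.33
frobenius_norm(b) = 0.33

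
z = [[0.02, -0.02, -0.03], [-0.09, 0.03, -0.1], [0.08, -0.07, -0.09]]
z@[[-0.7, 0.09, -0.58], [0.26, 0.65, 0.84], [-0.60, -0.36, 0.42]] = [[-0.0,-0.00,-0.04],[0.13,0.05,0.04],[-0.02,-0.01,-0.14]]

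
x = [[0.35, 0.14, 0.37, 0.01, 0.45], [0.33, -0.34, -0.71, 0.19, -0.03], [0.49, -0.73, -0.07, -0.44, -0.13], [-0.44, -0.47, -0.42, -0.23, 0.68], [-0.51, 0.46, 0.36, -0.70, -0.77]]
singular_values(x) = [1.56, 1.03, 0.94, 0.78, 0.22]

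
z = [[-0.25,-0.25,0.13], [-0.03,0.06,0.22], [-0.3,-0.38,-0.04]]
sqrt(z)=[[-0.22, -0.13, 0.46], [0.23, 0.39, 0.12], [-0.58, -0.49, 0.53]]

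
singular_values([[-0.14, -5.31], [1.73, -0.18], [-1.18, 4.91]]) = [7.28, 1.95]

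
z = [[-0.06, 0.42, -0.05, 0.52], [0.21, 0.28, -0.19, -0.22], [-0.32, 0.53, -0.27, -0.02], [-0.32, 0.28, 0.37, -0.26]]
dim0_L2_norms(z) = [0.5, 0.78, 0.5, 0.62]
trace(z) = -0.31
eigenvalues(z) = [(0.41+0j), (-0.1+0.59j), (-0.1-0.59j), (-0.52+0j)]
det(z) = -0.08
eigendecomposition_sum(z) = [[(0.15+0j), (0.27+0j), (-0.07+0j), (0.03+0j)], [0.15+0.00j, 0.27+0.00j, -0.07+0.00j, 0.03+0.00j], [0.05+0.00j, 0.08+0.00j, (-0.02+0j), (0.01+0j)], [(0.02+0j), (0.03+0j), -0.01+0.00j, 0j]] + [[-0.07+0.14j, 0.02-0.14j, (0.12-0.05j), (0.14+0.12j)], [0.03-0.11j, (0.01+0.09j), (-0.07+0.06j), -0.11-0.05j], [-0.14-0.11j, 0.14+0.05j, (0.03+0.14j), -0.16+0.13j], [-0.19-0.02j, 0.16-0.04j, 0.11+0.11j, (-0.06+0.21j)]] + [[(-0.07-0.14j), (0.02+0.14j), (0.12+0.05j), 0.14-0.12j],[0.03+0.11j, (0.01-0.09j), (-0.07-0.06j), (-0.11+0.05j)],[(-0.14+0.11j), (0.14-0.05j), 0.03-0.14j, -0.16-0.13j],[-0.19+0.02j, (0.16+0.04j), 0.11-0.11j, (-0.06-0.21j)]] + [[-0.06+0.00j, 0.11+0.00j, -0.22-0.00j, 0.20+0.00j], [0.01-0.00j, (-0.01-0j), (0.02+0j), -0.02-0.00j], [-0.09+0.00j, (0.16+0j), (-0.32-0j), 0.28+0.00j], [(0.04-0j), -0.07-0.00j, 0.15+0.00j, (-0.13-0j)]]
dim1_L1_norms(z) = [1.05, 0.9, 1.14, 1.23]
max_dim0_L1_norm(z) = 1.51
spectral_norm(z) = 0.87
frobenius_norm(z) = 1.23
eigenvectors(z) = [[(0.69+0j), -0.18+0.46j, -0.18-0.46j, (-0.53+0j)], [(0.69+0j), (0.05-0.33j), 0.05+0.33j, (0.06+0j)], [0.21+0.00j, -0.46-0.30j, (-0.46+0.3j), -0.76+0.00j], [0.08+0.00j, -0.59+0.00j, (-0.59-0j), 0.36+0.00j]]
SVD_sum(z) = [[-0.19,0.45,-0.09,0.10], [-0.06,0.14,-0.03,0.03], [-0.24,0.56,-0.11,0.13], [-0.09,0.22,-0.04,0.05]] + [[0.14, -0.04, -0.16, 0.3], [-0.02, 0.01, 0.02, -0.04], [-0.03, 0.01, 0.04, -0.07], [-0.2, 0.06, 0.22, -0.42]] + [[-0.09, -0.03, 0.14, 0.11], [0.17, 0.07, -0.27, -0.21], [0.06, 0.02, -0.1, -0.08], [-0.09, -0.03, 0.14, 0.11]] + [[0.08, 0.04, 0.06, 0.00],[0.12, 0.07, 0.09, 0.0],[-0.12, -0.07, -0.09, -0.00],[0.06, 0.04, 0.05, 0.0]]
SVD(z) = [[-0.59, -0.57, -0.4, 0.4], [-0.18, 0.07, 0.77, 0.61], [-0.73, 0.13, 0.29, -0.60], [-0.29, 0.81, -0.4, 0.32]] @ diag([0.8654733974207538, 0.649574367877135, 0.5097330780078352, 0.266422837119223]) @ [[0.37, -0.89, 0.18, -0.20], [-0.38, 0.11, 0.43, -0.81], [0.44, 0.17, -0.69, -0.55], [0.72, 0.42, 0.55, 0.01]]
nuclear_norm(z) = 2.29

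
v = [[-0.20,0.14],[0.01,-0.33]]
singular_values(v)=[0.37, 0.17]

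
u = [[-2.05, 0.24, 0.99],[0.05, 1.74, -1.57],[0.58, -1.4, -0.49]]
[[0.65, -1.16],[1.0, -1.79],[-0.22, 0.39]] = u @[[-0.56, 1.0], [0.11, -0.2], [-0.53, 0.95]]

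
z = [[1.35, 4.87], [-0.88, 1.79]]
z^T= [[1.35, -0.88], [4.87, 1.79]]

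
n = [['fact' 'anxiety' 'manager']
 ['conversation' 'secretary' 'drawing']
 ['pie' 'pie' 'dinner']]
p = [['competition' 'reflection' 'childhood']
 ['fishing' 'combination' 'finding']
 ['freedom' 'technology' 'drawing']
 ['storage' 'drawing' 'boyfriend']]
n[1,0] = 'conversation'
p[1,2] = 'finding'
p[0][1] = 'reflection'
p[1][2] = 'finding'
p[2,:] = ['freedom', 'technology', 'drawing']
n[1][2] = 'drawing'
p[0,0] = 'competition'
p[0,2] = 'childhood'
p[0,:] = ['competition', 'reflection', 'childhood']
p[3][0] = 'storage'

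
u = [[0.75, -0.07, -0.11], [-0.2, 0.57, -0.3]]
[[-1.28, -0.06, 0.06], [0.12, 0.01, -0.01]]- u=[[-2.03, 0.01, 0.17], [0.32, -0.56, 0.29]]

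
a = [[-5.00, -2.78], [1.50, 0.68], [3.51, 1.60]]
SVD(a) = [[-0.81, -0.59],[0.23, -0.33],[0.54, -0.74]] @ diag([7.088554455256118, 0.27073185048791687]) @ [[0.89, 0.46],  [-0.46, 0.89]]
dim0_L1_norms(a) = [10.01, 5.06]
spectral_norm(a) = 7.09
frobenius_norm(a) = 7.09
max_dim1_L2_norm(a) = 5.72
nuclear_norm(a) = 7.36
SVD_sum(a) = [[-5.07,  -2.64], [1.46,  0.76], [3.42,  1.78]] + [[0.07, -0.14],  [0.04, -0.08],  [0.09, -0.18]]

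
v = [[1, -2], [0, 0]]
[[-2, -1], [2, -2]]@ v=[[-2, 4], [2, -4]]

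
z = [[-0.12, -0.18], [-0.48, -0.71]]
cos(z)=[[0.95, -0.07], [-0.19, 0.72]]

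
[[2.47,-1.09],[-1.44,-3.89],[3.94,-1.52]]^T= [[2.47, -1.44, 3.94], [-1.09, -3.89, -1.52]]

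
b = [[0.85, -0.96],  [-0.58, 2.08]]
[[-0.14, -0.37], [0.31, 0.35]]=b@ [[0.00,  -0.36], [0.15,  0.07]]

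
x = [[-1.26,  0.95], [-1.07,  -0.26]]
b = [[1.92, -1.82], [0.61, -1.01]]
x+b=[[0.66,-0.87], [-0.46,-1.27]]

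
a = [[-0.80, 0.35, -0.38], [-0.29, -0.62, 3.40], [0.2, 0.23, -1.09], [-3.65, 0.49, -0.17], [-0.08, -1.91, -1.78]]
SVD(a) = [[-0.06,-0.24,-0.12], [0.83,0.08,0.44], [-0.27,-0.0,-0.16], [0.09,-0.97,0.05], [-0.48,-0.01,0.88]] @ diag([4.022837321532131, 3.786717930134091, 2.026905819738346]) @ [[-0.14, 0.09, 0.99], [0.98, -0.15, 0.15], [-0.17, -0.98, 0.07]]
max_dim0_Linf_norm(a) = 3.65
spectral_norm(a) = 4.02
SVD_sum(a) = [[0.03, -0.02, -0.23], [-0.46, 0.3, 3.29], [0.15, -0.1, -1.07], [-0.05, 0.03, 0.37], [0.26, -0.17, -1.89]] + [[-0.87, 0.14, -0.13],  [0.31, -0.05, 0.05],  [-0.00, 0.0, -0.0],  [-3.58, 0.57, -0.55],  [-0.05, 0.01, -0.01]] + [[0.04, 0.23, -0.02], [-0.15, -0.87, 0.06], [0.05, 0.33, -0.02], [-0.02, -0.11, 0.01], [-0.29, -1.75, 0.12]]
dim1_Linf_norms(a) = [0.8, 3.4, 1.09, 3.65, 1.91]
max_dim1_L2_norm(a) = 3.69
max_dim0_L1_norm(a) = 6.82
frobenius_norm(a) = 5.88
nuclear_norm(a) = 9.84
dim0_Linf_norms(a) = [3.65, 1.91, 3.4]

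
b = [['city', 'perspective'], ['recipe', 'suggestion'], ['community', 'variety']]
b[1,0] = 'recipe'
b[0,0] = 'city'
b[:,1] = ['perspective', 'suggestion', 'variety']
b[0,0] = 'city'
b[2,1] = 'variety'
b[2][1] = 'variety'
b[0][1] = 'perspective'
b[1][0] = 'recipe'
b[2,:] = ['community', 'variety']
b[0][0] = 'city'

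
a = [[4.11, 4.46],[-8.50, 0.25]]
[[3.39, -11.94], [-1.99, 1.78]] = a@ [[0.25, -0.28],[0.53, -2.42]]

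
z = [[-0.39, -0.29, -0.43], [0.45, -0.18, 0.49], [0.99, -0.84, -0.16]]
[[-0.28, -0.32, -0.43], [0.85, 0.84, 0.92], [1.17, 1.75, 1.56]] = z@[[0.45, 1.06, 0.99], [-1.04, -0.91, -0.82], [0.94, 0.4, 0.66]]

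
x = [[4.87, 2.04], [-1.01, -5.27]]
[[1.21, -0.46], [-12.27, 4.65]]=x @ [[-0.79, 0.30], [2.48, -0.94]]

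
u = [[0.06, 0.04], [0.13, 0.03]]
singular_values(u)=[0.15, 0.02]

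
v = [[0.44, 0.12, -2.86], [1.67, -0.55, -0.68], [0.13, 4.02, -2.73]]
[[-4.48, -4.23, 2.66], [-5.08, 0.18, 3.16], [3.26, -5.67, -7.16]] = v @[[-1.90, 0.62, 0.72], [1.79, -0.37, -2.43], [1.35, 1.56, -0.92]]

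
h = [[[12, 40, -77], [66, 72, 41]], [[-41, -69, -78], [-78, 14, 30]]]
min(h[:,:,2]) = -78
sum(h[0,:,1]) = 112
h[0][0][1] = 40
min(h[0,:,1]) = 40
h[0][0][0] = 12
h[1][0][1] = -69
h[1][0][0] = -41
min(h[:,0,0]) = -41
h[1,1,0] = -78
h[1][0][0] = -41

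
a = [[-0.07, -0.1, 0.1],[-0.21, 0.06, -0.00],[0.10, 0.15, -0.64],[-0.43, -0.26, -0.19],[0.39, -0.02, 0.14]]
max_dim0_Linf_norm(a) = 0.64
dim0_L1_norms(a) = [1.2, 0.59, 1.07]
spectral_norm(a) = 0.72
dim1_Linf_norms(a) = [0.1, 0.21, 0.64, 0.43, 0.39]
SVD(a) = [[0.07, 0.22, 0.22], [-0.15, 0.23, -0.56], [-0.70, -0.68, 0.05], [-0.53, 0.55, 0.57], [0.44, -0.37, 0.55]] @ diag([0.715607600005244, 0.6421420425058258, 0.22574179954359516]) @ [[0.5, 0.01, 0.87], [-0.8, -0.38, 0.47], [0.34, -0.92, -0.18]]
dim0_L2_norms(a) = [0.63, 0.32, 0.69]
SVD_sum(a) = [[0.03, 0.00, 0.04], [-0.05, -0.0, -0.09], [-0.25, -0.01, -0.44], [-0.19, -0.00, -0.33], [0.16, 0.00, 0.27]] + [[-0.11, -0.05, 0.07], [-0.12, -0.06, 0.07], [0.35, 0.17, -0.20], [-0.28, -0.14, 0.16], [0.19, 0.09, -0.11]] + [[0.02, -0.05, -0.01],[-0.04, 0.12, 0.02],[0.00, -0.01, -0.00],[0.04, -0.12, -0.02],[0.04, -0.12, -0.02]]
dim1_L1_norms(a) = [0.27, 0.27, 0.89, 0.88, 0.55]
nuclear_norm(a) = 1.58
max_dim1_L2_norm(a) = 0.66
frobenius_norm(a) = 0.99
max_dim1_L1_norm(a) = 0.89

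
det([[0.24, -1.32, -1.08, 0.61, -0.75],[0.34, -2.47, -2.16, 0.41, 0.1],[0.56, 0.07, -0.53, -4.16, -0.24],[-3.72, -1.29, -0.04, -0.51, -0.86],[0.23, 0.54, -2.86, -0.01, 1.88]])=109.256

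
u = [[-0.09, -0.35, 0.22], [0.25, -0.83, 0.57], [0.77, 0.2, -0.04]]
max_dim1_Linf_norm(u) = 0.83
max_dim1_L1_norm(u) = 1.65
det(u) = 0.00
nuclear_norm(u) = 1.92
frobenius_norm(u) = 1.37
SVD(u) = [[-0.36,  0.17,  0.92], [-0.93,  -0.15,  -0.34], [0.08,  -0.97,  0.22]] @ diag([1.1083572106844801, 0.8132284335192429, 0.0019515223688003696]) @ [[-0.12,  0.82,  -0.55],[-0.99,  -0.16,  -0.01],[-0.10,  0.54,  0.83]]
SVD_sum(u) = [[0.05, -0.33, 0.22],[0.13, -0.85, 0.57],[-0.01, 0.08, -0.05]] + [[-0.14, -0.02, -0.0], [0.12, 0.02, 0.00], [0.78, 0.12, 0.01]] + [[-0.0, 0.0, 0.00], [0.0, -0.0, -0.0], [-0.00, 0.0, 0.0]]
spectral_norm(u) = 1.11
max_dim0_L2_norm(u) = 0.92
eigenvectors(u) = [[-0.01, -0.12, -0.4],  [-0.53, 0.55, -0.79],  [-0.85, 0.83, 0.47]]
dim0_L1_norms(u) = [1.11, 1.38, 0.83]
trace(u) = -0.96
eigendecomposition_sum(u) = [[0.01, -0.0, 0.0], [0.35, -0.11, 0.12], [0.57, -0.17, 0.19]] + [[-0.01, 0.01, -0.0], [0.07, -0.03, 0.01], [0.1, -0.04, 0.02]] + [[-0.09, -0.35, 0.22], [-0.17, -0.7, 0.44], [0.1, 0.41, -0.26]]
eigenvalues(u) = [0.1, -0.02, -1.04]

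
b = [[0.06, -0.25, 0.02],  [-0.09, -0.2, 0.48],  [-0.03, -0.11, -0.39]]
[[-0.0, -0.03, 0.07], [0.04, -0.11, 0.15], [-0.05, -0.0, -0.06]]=b @ [[0.07, 0.38, 0.06],[0.03, 0.19, -0.25],[0.11, -0.08, 0.21]]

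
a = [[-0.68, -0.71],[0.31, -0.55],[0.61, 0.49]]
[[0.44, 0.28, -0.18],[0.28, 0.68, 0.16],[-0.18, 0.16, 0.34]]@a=[[-0.32, -0.55], [0.12, -0.49], [0.38, 0.21]]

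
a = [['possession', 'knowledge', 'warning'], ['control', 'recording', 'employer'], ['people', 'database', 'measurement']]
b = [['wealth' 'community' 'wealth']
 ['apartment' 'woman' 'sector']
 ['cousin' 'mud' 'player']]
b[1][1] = 'woman'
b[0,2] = 'wealth'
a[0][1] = 'knowledge'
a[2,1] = 'database'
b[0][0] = 'wealth'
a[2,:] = ['people', 'database', 'measurement']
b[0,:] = ['wealth', 'community', 'wealth']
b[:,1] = ['community', 'woman', 'mud']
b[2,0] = 'cousin'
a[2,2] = 'measurement'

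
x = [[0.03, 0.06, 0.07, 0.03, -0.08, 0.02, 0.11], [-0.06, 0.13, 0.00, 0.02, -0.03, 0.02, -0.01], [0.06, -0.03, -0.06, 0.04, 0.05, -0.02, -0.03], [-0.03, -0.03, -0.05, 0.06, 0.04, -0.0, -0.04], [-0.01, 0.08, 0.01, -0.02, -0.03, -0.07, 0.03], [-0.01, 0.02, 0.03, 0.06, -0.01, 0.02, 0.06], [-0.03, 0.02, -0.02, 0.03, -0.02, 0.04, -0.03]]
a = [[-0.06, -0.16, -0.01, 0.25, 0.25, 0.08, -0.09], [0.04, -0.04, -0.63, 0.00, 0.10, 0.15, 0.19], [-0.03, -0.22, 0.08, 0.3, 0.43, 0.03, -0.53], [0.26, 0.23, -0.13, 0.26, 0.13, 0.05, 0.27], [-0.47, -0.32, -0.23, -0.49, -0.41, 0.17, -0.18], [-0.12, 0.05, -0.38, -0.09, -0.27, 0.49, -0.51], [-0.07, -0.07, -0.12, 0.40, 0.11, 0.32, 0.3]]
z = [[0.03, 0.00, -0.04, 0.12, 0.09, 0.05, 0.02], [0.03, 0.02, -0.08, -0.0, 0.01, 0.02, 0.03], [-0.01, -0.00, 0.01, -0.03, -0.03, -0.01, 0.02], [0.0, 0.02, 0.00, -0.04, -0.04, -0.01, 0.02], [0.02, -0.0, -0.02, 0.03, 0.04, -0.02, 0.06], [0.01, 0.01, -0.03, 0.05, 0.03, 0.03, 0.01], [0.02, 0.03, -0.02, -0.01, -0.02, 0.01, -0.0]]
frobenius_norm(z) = 0.24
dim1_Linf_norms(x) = [0.11, 0.13, 0.06, 0.06, 0.08, 0.06, 0.04]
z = x @ a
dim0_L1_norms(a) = [1.05, 1.09, 1.58, 1.79, 1.7, 1.29, 2.07]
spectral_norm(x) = 0.24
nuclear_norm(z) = 0.43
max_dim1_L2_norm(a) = 0.92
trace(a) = 0.62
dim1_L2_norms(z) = [0.17, 0.1, 0.05, 0.06, 0.09, 0.07, 0.05]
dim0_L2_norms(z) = [0.05, 0.04, 0.1, 0.14, 0.12, 0.07, 0.08]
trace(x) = 0.12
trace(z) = 0.09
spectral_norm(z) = 0.21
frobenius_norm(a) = 1.88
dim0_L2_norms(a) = [0.56, 0.49, 0.79, 0.79, 0.73, 0.64, 0.88]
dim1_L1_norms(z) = [0.35, 0.19, 0.11, 0.13, 0.19, 0.17, 0.11]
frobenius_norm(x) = 0.32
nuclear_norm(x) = 0.68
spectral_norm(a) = 1.20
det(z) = 0.00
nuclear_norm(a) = 3.95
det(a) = -0.00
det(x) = -0.00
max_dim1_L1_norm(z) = 0.35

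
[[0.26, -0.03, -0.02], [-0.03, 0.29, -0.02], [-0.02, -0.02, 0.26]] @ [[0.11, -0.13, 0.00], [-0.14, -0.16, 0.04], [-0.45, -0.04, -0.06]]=[[0.04, -0.03, 0.0], [-0.03, -0.04, 0.01], [-0.12, -0.00, -0.02]]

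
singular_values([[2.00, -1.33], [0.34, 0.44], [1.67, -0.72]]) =[3.0, 0.61]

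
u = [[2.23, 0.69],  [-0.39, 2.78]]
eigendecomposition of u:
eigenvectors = [[(0.8+0j), 0.80-0.00j], [(0.32+0.51j), 0.32-0.51j]]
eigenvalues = [(2.5+0.44j), (2.5-0.44j)]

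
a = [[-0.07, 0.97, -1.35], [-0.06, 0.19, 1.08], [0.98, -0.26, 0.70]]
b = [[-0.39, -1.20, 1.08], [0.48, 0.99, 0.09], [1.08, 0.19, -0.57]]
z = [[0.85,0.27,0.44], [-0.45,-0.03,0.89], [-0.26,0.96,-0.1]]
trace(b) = 0.03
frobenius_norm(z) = 1.73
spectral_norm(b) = 2.06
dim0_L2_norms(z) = [1.0, 1.0, 1.0]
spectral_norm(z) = 1.00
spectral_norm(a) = 2.06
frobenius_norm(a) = 2.34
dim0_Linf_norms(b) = [1.08, 1.2, 1.08]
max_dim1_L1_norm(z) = 1.56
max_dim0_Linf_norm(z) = 0.96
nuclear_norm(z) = 2.99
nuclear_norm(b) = 3.64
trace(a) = 0.82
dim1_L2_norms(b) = [1.66, 1.1, 1.24]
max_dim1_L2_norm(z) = 1.0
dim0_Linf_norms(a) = [0.98, 0.97, 1.35]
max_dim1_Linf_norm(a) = 1.35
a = b @ z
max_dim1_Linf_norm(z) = 0.96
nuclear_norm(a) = 3.64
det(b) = -1.27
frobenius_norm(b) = 2.35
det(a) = 1.27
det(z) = -0.99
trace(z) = 0.72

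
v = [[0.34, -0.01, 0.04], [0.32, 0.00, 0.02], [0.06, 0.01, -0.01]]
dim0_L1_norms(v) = [0.72, 0.02, 0.07]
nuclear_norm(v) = 0.50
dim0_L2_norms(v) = [0.47, 0.01, 0.05]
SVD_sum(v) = [[0.34,-0.00,0.03], [0.32,-0.0,0.03], [0.06,-0.00,0.01]] + [[-0.0, -0.01, 0.01], [0.0, 0.0, -0.01], [0.0, 0.01, -0.02]] + [[-0.0,0.0,0.00], [0.00,-0.0,-0.00], [-0.0,0.00,0.00]]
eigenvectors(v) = [[-0.71+0.00j,(-0.05+0.03j),(-0.05-0.03j)],[(-0.68+0j),(0.76+0j),0.76-0.00j],[-0.14+0.00j,(0.59-0.26j),(0.59+0.26j)]]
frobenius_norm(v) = 0.47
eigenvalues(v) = [(0.34+0j), (-0+0.01j), (-0-0.01j)]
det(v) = 0.00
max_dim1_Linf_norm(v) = 0.34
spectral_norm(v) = 0.47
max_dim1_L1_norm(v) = 0.39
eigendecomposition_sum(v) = [[(0.34-0j), (-0.01+0j), 0.04-0.00j], [(0.32-0j), (-0.01+0j), (0.04-0j)], [(0.07-0j), (-0+0j), (0.01-0j)]] + [[0j, -0.00-0.00j, 0.00+0.00j], [(-0-0.01j), 0.00+0.01j, -0.01-0.01j], [(-0-0j), (0.01+0j), -0.01-0.00j]] + [[-0j, (-0+0j), 0.00-0.00j], [(-0+0.01j), -0.01j, -0.01+0.01j], [(-0+0j), 0.01-0.00j, -0.01+0.00j]]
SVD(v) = [[-0.72, 0.49, 0.49],[-0.68, -0.38, -0.63],[-0.12, -0.79, 0.61]] @ diag([0.47258586885890713, 0.023675973019119844, 0.0014299847795227539]) @ [[-1.0, 0.01, -0.09], [-0.08, -0.54, 0.84], [-0.04, 0.84, 0.54]]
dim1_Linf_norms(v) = [0.34, 0.32, 0.06]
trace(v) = 0.33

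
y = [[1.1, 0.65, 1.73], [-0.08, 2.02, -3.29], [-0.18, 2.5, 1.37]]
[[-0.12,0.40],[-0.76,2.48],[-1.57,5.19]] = y @ [[0.38, -1.27], [-0.54, 1.78], [-0.11, 0.37]]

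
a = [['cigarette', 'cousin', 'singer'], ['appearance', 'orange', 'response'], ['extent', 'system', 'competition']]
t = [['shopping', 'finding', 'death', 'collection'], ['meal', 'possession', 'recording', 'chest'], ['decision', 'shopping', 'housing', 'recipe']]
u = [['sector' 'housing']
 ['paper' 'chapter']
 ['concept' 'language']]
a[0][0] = 'cigarette'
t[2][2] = 'housing'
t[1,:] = ['meal', 'possession', 'recording', 'chest']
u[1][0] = 'paper'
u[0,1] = 'housing'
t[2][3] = 'recipe'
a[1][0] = 'appearance'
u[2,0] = 'concept'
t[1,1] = 'possession'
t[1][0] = 'meal'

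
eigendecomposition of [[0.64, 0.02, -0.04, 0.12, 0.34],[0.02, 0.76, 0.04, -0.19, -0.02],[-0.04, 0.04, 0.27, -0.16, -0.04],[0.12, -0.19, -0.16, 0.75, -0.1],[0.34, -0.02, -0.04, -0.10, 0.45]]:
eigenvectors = [[-0.50, 0.33, -0.34, -0.72, -0.07], [0.11, -0.05, 0.58, -0.31, -0.75], [0.39, 0.88, 0.21, 0.01, 0.16], [0.34, 0.12, -0.70, 0.2, -0.58], [0.68, -0.31, -0.12, -0.59, 0.27]]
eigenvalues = [0.12, 0.25, 1.0, 0.89, 0.61]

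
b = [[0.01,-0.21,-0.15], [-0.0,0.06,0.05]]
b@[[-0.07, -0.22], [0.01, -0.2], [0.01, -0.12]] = [[-0.0, 0.06], [0.00, -0.02]]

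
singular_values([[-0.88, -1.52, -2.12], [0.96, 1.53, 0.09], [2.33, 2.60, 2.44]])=[5.23, 1.2, 0.39]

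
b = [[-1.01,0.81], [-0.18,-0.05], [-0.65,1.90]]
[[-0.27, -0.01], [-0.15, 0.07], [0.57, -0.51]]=b @ [[0.7, -0.29], [0.54, -0.37]]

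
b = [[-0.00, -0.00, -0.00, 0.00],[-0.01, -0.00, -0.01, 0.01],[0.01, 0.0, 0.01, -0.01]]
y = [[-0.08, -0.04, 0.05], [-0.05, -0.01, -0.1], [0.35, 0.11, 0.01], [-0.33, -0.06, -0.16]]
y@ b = [[0.00, 0.00, 0.0, -0.00], [-0.0, 0.0, -0.0, 0.00], [-0.0, 0.0, -0.0, 0.0], [-0.0, 0.00, -0.0, 0.00]]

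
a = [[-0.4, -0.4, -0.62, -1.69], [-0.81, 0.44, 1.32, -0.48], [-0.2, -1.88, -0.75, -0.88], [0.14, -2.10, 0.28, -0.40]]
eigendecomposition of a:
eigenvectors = [[(0.71+0j), 0.71-0.00j, 0.71+0.00j, (0.71-0j)],[(-0.06+0.34j), -0.06-0.34j, (-0.03-0.13j), (-0.03+0.13j)],[0.02-0.22j, 0.02+0.22j, 0.58-0.02j, (0.58+0.02j)],[(-0.35-0.46j), (-0.35+0.46j), (0.04-0.37j), (0.04+0.37j)]]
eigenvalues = [(0.44+1.1j), (0.44-1.1j), (-0.99+0.96j), (-0.99-0.96j)]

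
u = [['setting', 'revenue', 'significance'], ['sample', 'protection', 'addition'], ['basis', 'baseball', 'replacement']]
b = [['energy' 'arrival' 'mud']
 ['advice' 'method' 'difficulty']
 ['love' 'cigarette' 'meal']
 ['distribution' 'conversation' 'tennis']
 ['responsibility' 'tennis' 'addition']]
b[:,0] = ['energy', 'advice', 'love', 'distribution', 'responsibility']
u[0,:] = ['setting', 'revenue', 'significance']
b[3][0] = 'distribution'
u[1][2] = 'addition'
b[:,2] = ['mud', 'difficulty', 'meal', 'tennis', 'addition']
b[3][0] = 'distribution'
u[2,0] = 'basis'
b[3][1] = 'conversation'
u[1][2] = 'addition'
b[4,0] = 'responsibility'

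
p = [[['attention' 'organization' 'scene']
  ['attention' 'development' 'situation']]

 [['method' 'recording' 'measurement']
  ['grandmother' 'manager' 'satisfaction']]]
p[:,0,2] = ['scene', 'measurement']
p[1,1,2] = 'satisfaction'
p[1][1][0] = 'grandmother'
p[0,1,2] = 'situation'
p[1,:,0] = ['method', 'grandmother']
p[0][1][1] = 'development'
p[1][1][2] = 'satisfaction'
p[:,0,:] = [['attention', 'organization', 'scene'], ['method', 'recording', 'measurement']]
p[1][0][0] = 'method'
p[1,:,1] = ['recording', 'manager']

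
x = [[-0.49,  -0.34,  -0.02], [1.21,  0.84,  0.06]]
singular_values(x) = [1.59, 0.0]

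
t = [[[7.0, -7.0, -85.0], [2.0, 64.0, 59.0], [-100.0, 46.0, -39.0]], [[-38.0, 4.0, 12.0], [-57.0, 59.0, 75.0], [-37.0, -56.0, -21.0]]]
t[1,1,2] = 75.0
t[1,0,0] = -38.0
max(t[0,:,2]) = 59.0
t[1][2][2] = -21.0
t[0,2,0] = -100.0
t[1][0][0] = -38.0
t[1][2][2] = -21.0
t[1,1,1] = 59.0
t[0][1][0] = 2.0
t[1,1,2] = 75.0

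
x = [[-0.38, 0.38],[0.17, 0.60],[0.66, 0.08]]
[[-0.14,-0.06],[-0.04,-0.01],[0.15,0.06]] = x@[[0.24,0.10], [-0.13,-0.05]]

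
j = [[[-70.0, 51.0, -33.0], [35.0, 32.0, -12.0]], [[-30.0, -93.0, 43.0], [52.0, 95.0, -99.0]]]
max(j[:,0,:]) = 51.0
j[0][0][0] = -70.0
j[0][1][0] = 35.0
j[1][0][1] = -93.0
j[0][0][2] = -33.0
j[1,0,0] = -30.0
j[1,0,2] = 43.0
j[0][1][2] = -12.0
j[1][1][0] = 52.0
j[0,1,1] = 32.0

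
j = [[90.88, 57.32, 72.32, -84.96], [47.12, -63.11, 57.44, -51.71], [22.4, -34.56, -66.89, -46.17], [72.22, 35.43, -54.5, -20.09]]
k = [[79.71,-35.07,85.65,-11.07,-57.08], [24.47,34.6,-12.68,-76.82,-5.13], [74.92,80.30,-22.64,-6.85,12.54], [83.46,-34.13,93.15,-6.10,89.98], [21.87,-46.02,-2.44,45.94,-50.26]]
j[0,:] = [90.88, 57.32, 72.32, -84.96]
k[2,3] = -6.85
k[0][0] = 79.71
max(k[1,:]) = 34.6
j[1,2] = 57.44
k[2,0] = 74.92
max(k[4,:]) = 45.94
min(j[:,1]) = -63.11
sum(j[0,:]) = 135.56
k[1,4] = -5.13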